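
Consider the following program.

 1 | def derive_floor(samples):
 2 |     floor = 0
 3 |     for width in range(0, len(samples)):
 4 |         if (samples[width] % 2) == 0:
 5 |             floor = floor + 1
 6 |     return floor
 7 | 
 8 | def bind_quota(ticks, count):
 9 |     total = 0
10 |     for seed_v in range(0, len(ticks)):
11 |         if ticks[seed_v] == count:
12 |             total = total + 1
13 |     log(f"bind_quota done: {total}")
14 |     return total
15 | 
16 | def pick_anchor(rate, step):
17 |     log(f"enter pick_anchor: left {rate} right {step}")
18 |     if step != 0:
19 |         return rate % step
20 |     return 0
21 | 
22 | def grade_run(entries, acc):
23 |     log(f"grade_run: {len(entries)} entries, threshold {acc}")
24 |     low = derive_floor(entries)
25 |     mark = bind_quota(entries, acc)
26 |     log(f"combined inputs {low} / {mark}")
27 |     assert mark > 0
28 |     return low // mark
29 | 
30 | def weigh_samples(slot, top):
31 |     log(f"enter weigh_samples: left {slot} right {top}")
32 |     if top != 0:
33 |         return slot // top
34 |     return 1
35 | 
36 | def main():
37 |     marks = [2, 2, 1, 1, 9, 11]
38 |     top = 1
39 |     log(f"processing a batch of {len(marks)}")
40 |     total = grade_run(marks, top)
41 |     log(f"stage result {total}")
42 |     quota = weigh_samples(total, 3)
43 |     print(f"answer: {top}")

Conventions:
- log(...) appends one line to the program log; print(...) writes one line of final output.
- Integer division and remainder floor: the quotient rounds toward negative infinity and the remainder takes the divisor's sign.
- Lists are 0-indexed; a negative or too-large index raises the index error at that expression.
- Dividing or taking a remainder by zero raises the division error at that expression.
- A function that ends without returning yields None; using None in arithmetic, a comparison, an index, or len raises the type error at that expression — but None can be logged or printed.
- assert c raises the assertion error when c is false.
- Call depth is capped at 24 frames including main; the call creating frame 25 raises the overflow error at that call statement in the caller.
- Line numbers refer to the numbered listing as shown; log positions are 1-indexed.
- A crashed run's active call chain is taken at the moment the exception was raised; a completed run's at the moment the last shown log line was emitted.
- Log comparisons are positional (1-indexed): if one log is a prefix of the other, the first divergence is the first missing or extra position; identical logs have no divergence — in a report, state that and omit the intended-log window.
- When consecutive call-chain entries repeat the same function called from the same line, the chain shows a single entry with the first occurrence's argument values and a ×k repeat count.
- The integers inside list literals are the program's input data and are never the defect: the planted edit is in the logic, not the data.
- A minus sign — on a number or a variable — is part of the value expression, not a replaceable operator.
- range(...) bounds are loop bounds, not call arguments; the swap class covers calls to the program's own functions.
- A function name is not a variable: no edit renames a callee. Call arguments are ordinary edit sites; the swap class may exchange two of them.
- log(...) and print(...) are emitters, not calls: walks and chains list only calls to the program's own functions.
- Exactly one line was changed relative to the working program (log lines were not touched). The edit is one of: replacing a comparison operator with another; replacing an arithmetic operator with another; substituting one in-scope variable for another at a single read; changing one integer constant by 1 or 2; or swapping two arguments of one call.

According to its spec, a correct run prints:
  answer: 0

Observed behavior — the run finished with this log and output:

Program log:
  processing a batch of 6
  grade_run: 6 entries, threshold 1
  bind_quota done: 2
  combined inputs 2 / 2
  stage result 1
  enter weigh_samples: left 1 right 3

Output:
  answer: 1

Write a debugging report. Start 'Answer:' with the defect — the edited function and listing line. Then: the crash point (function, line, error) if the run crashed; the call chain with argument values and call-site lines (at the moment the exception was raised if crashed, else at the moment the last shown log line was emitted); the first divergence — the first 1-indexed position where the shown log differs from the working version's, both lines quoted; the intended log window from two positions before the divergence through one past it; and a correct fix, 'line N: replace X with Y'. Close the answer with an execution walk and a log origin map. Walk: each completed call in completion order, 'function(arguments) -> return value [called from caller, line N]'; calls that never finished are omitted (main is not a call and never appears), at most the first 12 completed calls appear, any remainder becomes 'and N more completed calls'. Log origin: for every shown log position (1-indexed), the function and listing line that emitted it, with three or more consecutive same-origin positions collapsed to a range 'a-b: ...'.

Answer: the defect is in main at line 43.
Key observation: Nothing in the log betrays the bug — only the output does.
Call chain: main -> weigh_samples(1, 3) (called at line 42).
First divergence: none — the logs agree in full.
Execution walk:
  derive_floor([2, 2, 1, 1, 9, 11]) -> 2  [called from grade_run, line 24]
  bind_quota([2, 2, 1, 1, 9, 11], 1) -> 2  [called from grade_run, line 25]
  grade_run([2, 2, 1, 1, 9, 11], 1) -> 1  [called from main, line 40]
  weigh_samples(1, 3) -> 0  [called from main, line 42]
Log origins:
  1: logged in main at line 39
  2: logged in grade_run at line 23
  3: logged in bind_quota at line 13
  4: logged in grade_run at line 26
  5: logged in main at line 41
  6: logged in weigh_samples at line 31
A correct fix: line 43: replace `top` with `quota`.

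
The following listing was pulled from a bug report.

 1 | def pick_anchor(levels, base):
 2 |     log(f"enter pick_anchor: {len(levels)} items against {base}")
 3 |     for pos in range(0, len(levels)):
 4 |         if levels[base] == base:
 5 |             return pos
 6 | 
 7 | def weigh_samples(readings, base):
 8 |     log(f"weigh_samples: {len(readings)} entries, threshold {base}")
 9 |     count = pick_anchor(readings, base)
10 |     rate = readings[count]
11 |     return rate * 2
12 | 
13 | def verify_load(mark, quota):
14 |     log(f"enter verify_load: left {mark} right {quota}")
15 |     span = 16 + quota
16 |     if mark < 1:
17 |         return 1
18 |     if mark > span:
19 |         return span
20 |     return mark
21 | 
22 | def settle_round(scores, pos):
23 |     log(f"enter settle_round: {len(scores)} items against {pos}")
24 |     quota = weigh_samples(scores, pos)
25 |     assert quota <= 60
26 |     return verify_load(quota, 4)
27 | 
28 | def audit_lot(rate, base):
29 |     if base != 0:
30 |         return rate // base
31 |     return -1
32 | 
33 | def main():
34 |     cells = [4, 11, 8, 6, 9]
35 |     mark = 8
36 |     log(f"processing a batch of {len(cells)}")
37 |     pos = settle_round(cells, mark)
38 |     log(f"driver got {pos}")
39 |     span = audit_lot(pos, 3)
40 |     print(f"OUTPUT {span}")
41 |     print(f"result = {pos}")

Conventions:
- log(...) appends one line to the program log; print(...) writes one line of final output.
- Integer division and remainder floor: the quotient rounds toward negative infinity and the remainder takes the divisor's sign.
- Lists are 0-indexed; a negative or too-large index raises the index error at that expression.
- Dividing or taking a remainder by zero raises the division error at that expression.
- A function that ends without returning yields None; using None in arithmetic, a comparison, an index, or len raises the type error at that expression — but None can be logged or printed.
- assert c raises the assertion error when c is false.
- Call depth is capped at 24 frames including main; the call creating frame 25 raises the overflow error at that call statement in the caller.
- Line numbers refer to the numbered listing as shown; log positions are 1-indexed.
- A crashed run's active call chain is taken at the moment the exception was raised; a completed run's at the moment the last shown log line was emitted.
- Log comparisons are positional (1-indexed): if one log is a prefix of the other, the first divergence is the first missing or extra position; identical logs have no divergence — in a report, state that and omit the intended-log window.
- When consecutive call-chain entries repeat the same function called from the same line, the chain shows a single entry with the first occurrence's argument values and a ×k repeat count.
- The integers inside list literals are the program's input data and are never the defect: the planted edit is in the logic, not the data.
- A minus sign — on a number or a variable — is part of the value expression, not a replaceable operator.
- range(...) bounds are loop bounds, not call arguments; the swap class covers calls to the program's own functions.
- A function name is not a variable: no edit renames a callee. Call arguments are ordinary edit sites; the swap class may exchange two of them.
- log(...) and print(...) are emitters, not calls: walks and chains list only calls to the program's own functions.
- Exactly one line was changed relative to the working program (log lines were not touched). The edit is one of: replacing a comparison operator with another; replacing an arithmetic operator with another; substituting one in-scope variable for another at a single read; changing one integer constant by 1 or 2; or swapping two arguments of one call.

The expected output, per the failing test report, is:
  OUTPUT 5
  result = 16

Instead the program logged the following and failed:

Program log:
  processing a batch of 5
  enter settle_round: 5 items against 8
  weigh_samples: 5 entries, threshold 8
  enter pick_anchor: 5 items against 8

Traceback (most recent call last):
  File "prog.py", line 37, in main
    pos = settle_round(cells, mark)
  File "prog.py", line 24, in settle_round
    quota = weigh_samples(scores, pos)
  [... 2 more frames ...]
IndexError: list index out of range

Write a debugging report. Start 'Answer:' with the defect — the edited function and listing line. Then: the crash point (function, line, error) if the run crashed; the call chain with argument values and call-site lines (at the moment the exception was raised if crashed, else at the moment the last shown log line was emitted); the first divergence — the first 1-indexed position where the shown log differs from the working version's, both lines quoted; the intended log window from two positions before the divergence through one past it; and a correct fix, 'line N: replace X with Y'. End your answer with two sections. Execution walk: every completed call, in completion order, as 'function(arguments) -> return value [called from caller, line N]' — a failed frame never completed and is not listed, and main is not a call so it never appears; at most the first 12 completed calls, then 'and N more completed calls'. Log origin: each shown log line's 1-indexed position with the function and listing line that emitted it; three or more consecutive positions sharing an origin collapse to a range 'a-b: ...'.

Answer: the defect is in pick_anchor at line 4.
Core observation: After 4 matching log lines the faulty run goes silent, while the working version continues with 'enter verify_load: left 16 right 4'.
Crash: pick_anchor, line 4, IndexError.
Call chain: main -> settle_round([4, 11, 8, 6, 9], 8) (called at line 37) -> weigh_samples([4, 11, 8, 6, 9], 8) (called at line 24) -> pick_anchor([4, 11, 8, 6, 9], 8) (called at line 9).
First divergence: position 5 — after 4 matching lines the faulty run goes silent; intended next line 'enter verify_load: left 16 right 4'.
Intended log window:
  3: weigh_samples: 5 entries, threshold 8
  4: enter pick_anchor: 5 items against 8
  5: enter verify_load: left 16 right 4
  6: driver got 16
Execution walk:
  (no call completed)
Log origins:
  1: logged in main at line 36
  2: logged in settle_round at line 23
  3: logged in weigh_samples at line 8
  4: logged in pick_anchor at line 2
A correct fix: line 4: replace `levels[base]` with `levels[pos]`.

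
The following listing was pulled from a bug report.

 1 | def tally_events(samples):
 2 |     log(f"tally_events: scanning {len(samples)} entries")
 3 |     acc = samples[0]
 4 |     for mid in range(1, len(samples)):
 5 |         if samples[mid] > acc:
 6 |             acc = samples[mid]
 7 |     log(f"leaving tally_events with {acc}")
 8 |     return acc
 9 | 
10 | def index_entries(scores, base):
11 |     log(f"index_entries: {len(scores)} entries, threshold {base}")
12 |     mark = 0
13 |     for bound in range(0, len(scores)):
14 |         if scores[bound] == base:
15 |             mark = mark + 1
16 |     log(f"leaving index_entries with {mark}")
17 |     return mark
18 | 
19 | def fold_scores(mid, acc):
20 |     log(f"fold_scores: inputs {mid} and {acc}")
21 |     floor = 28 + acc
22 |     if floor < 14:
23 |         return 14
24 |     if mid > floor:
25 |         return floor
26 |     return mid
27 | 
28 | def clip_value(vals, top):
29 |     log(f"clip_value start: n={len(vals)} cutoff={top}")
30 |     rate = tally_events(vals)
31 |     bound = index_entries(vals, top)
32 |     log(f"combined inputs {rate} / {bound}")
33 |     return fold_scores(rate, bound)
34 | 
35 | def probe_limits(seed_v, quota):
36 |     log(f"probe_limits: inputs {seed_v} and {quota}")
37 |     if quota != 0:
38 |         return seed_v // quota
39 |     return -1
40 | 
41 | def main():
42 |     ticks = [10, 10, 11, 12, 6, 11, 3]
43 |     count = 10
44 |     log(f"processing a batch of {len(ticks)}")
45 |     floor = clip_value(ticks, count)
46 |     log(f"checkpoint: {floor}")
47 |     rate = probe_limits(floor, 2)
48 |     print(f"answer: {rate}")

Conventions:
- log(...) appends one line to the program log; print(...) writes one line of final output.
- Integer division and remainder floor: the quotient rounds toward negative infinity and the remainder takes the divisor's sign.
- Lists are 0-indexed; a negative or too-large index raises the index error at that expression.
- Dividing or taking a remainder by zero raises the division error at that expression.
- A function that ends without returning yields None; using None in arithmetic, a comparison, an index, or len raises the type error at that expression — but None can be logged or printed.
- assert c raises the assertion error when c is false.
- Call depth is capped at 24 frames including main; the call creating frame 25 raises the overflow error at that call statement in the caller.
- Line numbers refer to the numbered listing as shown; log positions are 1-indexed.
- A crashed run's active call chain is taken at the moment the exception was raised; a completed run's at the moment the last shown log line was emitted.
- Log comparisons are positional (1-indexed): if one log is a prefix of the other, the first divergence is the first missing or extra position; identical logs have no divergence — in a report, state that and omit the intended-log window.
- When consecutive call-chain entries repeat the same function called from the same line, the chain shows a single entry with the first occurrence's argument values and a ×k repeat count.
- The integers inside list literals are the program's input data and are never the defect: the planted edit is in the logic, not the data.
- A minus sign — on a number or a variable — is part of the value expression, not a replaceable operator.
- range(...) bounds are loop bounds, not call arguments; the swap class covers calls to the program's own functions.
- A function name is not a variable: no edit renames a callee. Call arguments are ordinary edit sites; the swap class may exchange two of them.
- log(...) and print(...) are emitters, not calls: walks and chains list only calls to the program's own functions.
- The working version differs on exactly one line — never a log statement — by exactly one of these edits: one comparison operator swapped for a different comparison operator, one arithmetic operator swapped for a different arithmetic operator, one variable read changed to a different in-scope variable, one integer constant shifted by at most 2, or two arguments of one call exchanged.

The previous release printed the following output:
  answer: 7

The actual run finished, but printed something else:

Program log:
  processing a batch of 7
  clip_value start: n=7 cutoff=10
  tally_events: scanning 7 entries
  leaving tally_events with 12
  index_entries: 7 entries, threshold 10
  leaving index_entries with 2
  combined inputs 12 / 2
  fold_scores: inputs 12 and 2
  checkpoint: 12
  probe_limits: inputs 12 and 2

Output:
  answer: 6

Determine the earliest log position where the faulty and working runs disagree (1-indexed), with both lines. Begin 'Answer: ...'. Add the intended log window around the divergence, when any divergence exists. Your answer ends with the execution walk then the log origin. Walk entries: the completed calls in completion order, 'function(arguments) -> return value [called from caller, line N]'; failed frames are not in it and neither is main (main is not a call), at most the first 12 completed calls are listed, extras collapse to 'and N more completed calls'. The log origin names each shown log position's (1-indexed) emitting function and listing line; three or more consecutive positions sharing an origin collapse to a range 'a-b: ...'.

Answer: position 9; shown 'checkpoint: 12' vs intended 'checkpoint: 14'.
Intended log window:
  7: combined inputs 12 / 2
  8: fold_scores: inputs 12 and 2
  9: checkpoint: 14
  10: probe_limits: inputs 14 and 2
Execution walk:
  tally_events([10, 10, 11, 12, 6, 11, 3]) -> 12  [called from clip_value, line 30]
  index_entries([10, 10, 11, 12, 6, 11, 3], 10) -> 2  [called from clip_value, line 31]
  fold_scores(12, 2) -> 12  [called from clip_value, line 33]
  clip_value([10, 10, 11, 12, 6, 11, 3], 10) -> 12  [called from main, line 45]
  probe_limits(12, 2) -> 6  [called from main, line 47]
Log origin:
  1 — main, line 44
  2 — clip_value, line 29
  3 — tally_events, line 2
  4 — tally_events, line 7
  5 — index_entries, line 11
  6 — index_entries, line 16
  7 — clip_value, line 32
  8 — fold_scores, line 20
  9 — main, line 46
  10 — probe_limits, line 36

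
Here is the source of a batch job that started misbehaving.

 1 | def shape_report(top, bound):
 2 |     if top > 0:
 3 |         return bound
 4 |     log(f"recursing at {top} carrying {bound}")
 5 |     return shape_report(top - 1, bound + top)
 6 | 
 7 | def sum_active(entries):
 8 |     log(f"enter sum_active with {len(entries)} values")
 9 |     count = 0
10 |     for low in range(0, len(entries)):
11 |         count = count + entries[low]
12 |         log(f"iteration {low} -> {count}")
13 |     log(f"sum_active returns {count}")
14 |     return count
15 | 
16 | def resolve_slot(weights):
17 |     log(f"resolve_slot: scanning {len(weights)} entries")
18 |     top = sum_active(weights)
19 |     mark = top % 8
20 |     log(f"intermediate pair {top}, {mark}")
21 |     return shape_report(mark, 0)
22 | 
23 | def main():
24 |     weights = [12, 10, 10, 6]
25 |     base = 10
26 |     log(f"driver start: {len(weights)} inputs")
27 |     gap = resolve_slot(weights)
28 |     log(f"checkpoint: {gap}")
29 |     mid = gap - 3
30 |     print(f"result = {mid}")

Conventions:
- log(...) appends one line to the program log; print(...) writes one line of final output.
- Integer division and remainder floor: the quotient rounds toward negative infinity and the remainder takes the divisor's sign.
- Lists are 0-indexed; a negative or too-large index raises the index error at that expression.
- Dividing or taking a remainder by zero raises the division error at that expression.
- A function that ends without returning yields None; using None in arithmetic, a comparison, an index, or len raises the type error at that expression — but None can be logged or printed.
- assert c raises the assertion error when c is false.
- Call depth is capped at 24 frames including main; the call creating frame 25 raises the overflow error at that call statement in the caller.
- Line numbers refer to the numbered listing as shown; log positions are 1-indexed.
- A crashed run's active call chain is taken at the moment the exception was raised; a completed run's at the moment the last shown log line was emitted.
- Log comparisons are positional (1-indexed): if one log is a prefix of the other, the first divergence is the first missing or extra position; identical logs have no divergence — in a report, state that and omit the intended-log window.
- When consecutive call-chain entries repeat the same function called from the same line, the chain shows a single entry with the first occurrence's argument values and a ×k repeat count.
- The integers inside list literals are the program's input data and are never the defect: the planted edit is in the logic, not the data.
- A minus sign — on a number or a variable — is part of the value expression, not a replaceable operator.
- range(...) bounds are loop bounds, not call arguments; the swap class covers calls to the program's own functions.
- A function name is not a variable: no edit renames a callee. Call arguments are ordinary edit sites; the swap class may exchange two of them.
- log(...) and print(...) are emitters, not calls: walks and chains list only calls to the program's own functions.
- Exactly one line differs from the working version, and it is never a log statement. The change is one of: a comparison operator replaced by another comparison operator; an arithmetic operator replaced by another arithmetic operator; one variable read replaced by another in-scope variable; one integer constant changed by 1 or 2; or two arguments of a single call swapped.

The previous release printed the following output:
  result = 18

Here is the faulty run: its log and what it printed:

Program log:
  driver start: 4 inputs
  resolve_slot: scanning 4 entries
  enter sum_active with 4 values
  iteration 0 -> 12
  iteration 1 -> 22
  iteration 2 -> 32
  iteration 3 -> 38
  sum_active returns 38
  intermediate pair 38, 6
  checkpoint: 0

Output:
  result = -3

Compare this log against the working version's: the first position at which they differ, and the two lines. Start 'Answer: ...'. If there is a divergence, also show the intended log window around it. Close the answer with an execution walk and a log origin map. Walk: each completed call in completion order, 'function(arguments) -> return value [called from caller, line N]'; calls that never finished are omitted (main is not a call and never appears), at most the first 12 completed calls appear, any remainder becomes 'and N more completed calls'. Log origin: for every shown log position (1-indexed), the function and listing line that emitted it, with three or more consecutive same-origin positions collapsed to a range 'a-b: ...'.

Answer: position 10 — the shown line 'checkpoint: 0' should read 'recursing at 6 carrying 0'.
Intended log window:
  8: sum_active returns 38
  9: intermediate pair 38, 6
  10: recursing at 6 carrying 0
  11: recursing at 5 carrying 6
Execution walk:
  sum_active([12, 10, 10, 6]) -> 38  [called from resolve_slot, line 18]
  shape_report(6, 0) -> 0  [called from resolve_slot, line 21]
  resolve_slot([12, 10, 10, 6]) -> 0  [called from main, line 27]
Log origin:
  1: logged in main at line 26
  2: logged in resolve_slot at line 17
  3: logged in sum_active at line 8
  4-7: logged in sum_active at line 12
  8: logged in sum_active at line 13
  9: logged in resolve_slot at line 20
  10: logged in main at line 28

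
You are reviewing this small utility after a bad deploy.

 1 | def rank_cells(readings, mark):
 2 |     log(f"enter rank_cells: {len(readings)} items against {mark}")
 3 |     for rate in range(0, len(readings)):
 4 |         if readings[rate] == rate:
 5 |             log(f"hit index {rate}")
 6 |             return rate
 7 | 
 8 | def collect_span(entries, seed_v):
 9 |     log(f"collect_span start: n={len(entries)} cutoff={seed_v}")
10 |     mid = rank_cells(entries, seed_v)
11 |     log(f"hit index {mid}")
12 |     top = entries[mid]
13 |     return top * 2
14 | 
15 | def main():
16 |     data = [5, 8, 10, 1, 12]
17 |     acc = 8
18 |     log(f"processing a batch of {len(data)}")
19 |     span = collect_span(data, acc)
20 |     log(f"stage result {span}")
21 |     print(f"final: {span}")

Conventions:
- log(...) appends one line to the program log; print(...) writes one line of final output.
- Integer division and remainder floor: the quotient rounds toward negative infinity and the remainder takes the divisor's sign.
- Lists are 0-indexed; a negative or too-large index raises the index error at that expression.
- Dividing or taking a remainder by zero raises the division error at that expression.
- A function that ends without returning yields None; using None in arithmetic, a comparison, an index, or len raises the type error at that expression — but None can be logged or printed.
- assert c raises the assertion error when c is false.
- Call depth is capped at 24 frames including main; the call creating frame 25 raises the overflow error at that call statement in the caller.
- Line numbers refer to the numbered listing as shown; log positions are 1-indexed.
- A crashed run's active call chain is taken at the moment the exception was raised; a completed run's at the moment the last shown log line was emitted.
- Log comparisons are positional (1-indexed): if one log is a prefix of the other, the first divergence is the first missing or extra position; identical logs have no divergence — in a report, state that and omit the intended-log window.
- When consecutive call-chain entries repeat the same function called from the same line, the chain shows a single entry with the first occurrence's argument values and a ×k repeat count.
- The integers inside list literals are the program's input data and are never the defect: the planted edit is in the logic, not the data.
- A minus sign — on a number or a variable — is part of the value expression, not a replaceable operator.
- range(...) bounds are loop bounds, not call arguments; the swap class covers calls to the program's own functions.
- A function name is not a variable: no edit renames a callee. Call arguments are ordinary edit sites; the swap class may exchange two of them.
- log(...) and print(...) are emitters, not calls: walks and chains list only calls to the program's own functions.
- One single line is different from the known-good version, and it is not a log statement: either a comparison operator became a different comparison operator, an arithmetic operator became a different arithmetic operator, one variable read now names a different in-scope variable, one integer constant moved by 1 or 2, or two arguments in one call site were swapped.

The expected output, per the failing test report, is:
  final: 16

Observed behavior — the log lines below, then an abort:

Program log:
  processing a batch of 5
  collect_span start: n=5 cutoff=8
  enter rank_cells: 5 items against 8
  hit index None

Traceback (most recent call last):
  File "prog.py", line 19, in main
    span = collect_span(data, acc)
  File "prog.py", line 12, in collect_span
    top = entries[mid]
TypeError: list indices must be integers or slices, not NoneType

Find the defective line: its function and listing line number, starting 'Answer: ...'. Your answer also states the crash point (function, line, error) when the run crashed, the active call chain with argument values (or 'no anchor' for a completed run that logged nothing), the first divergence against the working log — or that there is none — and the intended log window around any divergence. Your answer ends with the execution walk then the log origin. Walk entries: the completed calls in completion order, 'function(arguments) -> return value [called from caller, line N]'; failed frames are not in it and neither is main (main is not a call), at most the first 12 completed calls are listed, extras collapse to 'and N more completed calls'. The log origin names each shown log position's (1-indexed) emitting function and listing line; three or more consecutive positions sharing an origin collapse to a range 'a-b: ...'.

Answer: the defect is in rank_cells at line 4.
The tell: Everything matches until log position 4, which reads 'hit index None' in place of 'hit index 1'.
Crash: collect_span, line 12, TypeError.
Call chain: main -> collect_span([5, 8, 10, 1, 12], 8) (called at line 19).
First divergence: position 4 — shown 'hit index None', intended 'hit index 1'.
Intended log window:
  2: collect_span start: n=5 cutoff=8
  3: enter rank_cells: 5 items against 8
  4: hit index 1
  5: hit index 1
Execution walk:
  rank_cells([5, 8, 10, 1, 12], 8) -> None  [called from collect_span, line 10]
Log origins:
  1: from main, line 18
  2: from collect_span, line 9
  3: from rank_cells, line 2
  4: from collect_span, line 11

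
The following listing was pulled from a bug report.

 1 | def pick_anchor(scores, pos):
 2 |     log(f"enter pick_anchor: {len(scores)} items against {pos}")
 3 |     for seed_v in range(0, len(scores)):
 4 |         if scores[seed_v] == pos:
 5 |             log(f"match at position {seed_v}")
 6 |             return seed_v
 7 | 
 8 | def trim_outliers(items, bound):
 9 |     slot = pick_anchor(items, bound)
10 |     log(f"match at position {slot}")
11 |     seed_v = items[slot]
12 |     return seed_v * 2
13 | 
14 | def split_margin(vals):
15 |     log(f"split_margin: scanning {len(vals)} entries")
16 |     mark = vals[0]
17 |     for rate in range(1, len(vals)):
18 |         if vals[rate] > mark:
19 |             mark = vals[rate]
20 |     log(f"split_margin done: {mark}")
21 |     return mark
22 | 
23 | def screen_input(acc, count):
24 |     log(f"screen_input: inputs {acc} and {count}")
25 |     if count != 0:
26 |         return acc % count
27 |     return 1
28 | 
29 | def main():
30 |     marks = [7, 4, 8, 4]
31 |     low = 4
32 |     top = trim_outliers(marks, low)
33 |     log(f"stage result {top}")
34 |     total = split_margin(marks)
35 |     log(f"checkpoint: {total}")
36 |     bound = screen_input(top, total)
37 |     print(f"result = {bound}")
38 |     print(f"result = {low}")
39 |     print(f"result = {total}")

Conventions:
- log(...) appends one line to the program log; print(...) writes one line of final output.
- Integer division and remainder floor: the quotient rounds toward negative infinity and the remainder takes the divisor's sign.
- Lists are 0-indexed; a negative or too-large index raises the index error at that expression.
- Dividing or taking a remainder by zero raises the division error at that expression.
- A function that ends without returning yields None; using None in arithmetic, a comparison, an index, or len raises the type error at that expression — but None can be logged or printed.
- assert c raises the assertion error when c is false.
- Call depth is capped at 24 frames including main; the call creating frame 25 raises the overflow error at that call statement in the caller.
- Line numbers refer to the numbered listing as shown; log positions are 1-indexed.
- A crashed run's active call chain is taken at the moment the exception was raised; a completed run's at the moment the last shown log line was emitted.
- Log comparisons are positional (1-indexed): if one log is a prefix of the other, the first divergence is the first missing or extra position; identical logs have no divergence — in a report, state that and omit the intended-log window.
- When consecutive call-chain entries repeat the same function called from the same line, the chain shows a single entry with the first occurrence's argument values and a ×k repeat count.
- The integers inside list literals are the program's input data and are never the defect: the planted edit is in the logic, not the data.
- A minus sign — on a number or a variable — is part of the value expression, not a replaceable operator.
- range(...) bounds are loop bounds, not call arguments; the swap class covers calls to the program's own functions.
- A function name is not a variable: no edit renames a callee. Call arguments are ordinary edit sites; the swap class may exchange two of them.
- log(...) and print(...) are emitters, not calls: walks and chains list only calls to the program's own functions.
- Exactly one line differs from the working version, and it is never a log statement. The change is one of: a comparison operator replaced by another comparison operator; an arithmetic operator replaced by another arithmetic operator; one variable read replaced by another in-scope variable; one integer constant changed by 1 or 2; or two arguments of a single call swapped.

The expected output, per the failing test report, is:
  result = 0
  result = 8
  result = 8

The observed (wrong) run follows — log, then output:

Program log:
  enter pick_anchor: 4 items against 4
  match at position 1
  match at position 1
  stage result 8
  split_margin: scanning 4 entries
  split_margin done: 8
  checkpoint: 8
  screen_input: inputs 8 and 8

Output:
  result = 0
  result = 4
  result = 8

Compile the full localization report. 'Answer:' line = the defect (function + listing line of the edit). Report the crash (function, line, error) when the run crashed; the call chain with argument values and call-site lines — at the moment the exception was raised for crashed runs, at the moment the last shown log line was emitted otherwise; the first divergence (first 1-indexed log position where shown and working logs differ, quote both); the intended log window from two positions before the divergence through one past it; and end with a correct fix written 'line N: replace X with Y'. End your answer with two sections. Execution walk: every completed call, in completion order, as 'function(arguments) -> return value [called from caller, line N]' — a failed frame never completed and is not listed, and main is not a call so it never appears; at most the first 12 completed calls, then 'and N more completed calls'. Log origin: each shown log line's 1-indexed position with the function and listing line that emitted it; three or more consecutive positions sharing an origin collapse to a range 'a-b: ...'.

Answer: the defect is in main at line 38.
Core observation: Every logged value matches the working version; the printed result is what differs.
Call chain: main -> screen_input(8, 8) (called at line 36).
First divergence: none (the log streams are identical).
Execution walk:
  pick_anchor([7, 4, 8, 4], 4) -> 1  [called from trim_outliers, line 9]
  trim_outliers([7, 4, 8, 4], 4) -> 8  [called from main, line 32]
  split_margin([7, 4, 8, 4]) -> 8  [called from main, line 34]
  screen_input(8, 8) -> 0  [called from main, line 36]
Log origins:
  1: from pick_anchor, line 2
  2: from pick_anchor, line 5
  3: from trim_outliers, line 10
  4: from main, line 33
  5: from split_margin, line 15
  6: from split_margin, line 20
  7: from main, line 35
  8: from screen_input, line 24
A correct fix: line 38: replace `low` with `top`.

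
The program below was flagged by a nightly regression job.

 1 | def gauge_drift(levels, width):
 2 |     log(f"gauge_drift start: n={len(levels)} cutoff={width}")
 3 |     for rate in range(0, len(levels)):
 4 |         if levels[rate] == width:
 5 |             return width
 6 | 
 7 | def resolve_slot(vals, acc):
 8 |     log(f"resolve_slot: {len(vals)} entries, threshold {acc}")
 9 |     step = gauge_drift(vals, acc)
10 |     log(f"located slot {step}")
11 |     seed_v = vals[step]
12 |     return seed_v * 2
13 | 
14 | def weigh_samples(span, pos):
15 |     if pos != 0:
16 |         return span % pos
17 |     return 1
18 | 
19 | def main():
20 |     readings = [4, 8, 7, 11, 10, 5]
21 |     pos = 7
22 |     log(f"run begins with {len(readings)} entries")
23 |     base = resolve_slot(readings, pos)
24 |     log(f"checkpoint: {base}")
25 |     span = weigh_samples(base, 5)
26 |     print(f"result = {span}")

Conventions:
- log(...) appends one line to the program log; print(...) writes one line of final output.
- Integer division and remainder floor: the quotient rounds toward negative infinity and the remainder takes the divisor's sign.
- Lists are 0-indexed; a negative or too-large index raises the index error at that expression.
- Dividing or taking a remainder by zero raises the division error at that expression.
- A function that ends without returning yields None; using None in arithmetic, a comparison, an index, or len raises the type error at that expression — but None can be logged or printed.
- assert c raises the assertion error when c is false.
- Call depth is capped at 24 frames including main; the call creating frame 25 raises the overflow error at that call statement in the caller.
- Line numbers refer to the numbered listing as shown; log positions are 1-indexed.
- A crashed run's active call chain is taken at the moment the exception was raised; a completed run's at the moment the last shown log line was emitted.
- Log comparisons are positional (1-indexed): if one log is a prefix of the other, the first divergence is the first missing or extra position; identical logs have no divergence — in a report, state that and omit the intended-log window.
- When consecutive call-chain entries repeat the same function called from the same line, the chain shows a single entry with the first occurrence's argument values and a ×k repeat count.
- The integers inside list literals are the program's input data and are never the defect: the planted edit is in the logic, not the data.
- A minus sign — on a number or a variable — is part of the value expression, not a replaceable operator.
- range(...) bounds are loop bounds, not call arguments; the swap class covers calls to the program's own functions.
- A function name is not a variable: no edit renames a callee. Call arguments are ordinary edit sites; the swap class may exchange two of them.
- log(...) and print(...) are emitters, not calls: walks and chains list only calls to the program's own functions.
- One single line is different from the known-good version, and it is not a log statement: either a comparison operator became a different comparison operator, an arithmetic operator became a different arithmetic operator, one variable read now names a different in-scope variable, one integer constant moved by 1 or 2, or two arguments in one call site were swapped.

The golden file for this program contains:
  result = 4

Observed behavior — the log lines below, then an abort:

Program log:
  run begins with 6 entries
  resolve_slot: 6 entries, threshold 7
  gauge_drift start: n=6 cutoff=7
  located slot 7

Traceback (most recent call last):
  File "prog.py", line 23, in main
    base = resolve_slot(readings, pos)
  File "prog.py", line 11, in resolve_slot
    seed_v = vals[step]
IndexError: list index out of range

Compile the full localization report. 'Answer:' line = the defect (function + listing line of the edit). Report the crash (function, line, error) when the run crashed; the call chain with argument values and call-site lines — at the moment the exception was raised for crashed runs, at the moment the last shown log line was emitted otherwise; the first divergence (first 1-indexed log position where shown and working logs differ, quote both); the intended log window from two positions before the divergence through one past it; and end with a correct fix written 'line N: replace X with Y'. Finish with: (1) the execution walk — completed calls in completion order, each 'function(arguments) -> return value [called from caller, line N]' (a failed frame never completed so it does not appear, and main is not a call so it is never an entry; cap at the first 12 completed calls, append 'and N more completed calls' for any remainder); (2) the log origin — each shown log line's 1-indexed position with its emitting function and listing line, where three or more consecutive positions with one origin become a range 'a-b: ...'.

Answer: the defect is in gauge_drift at line 5.
Key fact: Everything matches until log position 4, which reads 'located slot 7' in place of 'located slot 2'.
Crash: resolve_slot, line 11, IndexError.
Call chain: main -> resolve_slot([4, 8, 7, 11, 10, 5], 7) (called at line 23).
First divergence: position 4; shown 'located slot 7' vs intended 'located slot 2'.
Intended log window:
  2: resolve_slot: 6 entries, threshold 7
  3: gauge_drift start: n=6 cutoff=7
  4: located slot 2
  5: checkpoint: 14
Execution walk:
  gauge_drift([4, 8, 7, 11, 10, 5], 7) -> 7  [called from resolve_slot, line 9]
Log origin:
  1 — main, line 22
  2 — resolve_slot, line 8
  3 — gauge_drift, line 2
  4 — resolve_slot, line 10
A correct fix: line 5: replace `width` with `rate`.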